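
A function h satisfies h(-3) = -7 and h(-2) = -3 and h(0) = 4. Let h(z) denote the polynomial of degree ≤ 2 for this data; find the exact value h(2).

29/3

L_0(2) = (4)·(2)/[(-1)·(-3)] = 8/3
L_1(2) = (5)·(2)/[(1)·(-2)] = -5
L_2(2) = (5)·(4)/[(3)·(2)] = 10/3
Sum: (-7)·(8/3) + (-3)·(-5) + 4·(10/3) = 29/3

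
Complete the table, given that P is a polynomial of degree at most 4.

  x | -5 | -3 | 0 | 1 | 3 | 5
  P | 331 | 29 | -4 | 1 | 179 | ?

The 5 known values determine P uniquely (degree ≤ 4).
Evaluate each Lagrange basis at x = 5:
L_0(5) = (8)·(5)·(4)·(2)/[(-2)·(-5)·(-6)·(-8)] = 2/3
L_1(5) = (10)·(5)·(4)·(2)/[(2)·(-3)·(-4)·(-6)] = -25/9
L_2(5) = (10)·(8)·(4)·(2)/[(5)·(3)·(-1)·(-3)] = 128/9
L_3(5) = (10)·(8)·(5)·(2)/[(6)·(4)·(1)·(-2)] = -50/3
L_4(5) = (10)·(8)·(5)·(4)/[(8)·(6)·(3)·(2)] = 50/9
Sum: 331·(2/3) + 29·(-25/9) + (-4)·(128/9) + 1·(-50/3) + 179·(50/9) = 1061

1061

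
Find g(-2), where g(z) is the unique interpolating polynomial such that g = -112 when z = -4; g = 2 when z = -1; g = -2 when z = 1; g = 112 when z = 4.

Using Newton's divided-difference form:
g[-4,-1] = (2 - (-112)) / (-1 - (-4)) = 38
g[-1,1] = (-2 - 2) / (1 - (-1)) = -2
g[1,4] = (112 - (-2)) / (4 - 1) = 38
g[-4,-1,1] = (-2 - 38) / (1 - (-4)) = -8
g[-1,1,4] = (38 - (-2)) / (4 - (-1)) = 8
g[-4,-1,1,4] = (8 - (-8)) / (4 - (-4)) = 2
g(-2) = -112 + 38·(2) + (-8)·(2)·(-1) + 2·(2)·(-1)·(-3) = -8

-8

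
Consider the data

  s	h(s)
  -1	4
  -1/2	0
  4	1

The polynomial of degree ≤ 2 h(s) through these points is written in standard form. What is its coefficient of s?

-83/15

Build the Lagrange basis polynomials:
L_0(s) = (s + 1/2)(s - 4) / [5/2] = (2/5)s^2 - (7/5)s - 4/5
L_1(s) = (s + 1)(s - 4) / [-9/4] = -(4/9)s^2 + (4/3)s + 16/9
L_2(s) = (s + 1)(s + 1/2) / [45/2] = (2/45)s^2 + (1/15)s + 1/45
h(s) = 4·L_0 + 0·L_1 + 1·L_2
Only the coefficient of s is needed; take it from each L_i and combine:
4·(-7/5) + 0·(4/3) + 1·(1/15) = -83/15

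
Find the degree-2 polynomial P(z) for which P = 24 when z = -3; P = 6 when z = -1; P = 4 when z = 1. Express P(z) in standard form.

Build the Lagrange basis polynomials:
L_0(z) = (z + 1)(z - 1) / [8] = (1/8)z^2 - 1/8
L_1(z) = (z + 3)(z - 1) / [-4] = -(1/4)z^2 - (1/2)z + 3/4
L_2(z) = (z + 3)(z + 1) / [8] = (1/8)z^2 + (1/2)z + 3/8
P(z) = 24·L_0 + 6·L_1 + 4·L_2
  24·L_0(z) = 3z^2 - 3
  6·L_1(z) = -(3/2)z^2 - 3z + 9/2
  4·L_2(z) = (1/2)z^2 + 2z + 3/2
Adding term by term: 2z^2 - z + 3

P(z) = 2z^2 - z + 3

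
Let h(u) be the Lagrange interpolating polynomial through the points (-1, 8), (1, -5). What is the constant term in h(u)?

3/2

Build the Lagrange basis polynomials:
L_0(u) = (u - 1) / [-2] = -(1/2)u + 1/2
L_1(u) = (u + 1) / [2] = (1/2)u + 1/2
h(u) = 8·L_0 + (-5)·L_1
Only the constant term is needed; take it from each L_i and combine:
8·(1/2) + (-5)·(1/2) = 3/2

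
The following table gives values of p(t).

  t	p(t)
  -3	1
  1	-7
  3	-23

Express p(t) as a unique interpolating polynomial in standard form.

Newton's divided differences:
p[-3,1] = (-7 - 1) / (1 - (-3)) = -2
p[1,3] = (-23 - (-7)) / (3 - 1) = -8
p[-3,1,3] = (-8 - (-2)) / (3 - (-3)) = -1
p(t) = 1 + (-2)·(t + 3) + (-1)·(t + 3)(t - 1)
Expanding: p(t) = -t^2 - 4t - 2

p(t) = -t^2 - 4t - 2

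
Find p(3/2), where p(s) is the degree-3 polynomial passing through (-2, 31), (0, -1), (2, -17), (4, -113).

L_0(3/2) = (3/2)·(-1/2)·(-5/2)/[(-2)·(-4)·(-6)] = -5/128
L_1(3/2) = (7/2)·(-1/2)·(-5/2)/[(2)·(-2)·(-4)] = 35/128
L_2(3/2) = (7/2)·(3/2)·(-5/2)/[(4)·(2)·(-2)] = 105/128
L_3(3/2) = (7/2)·(3/2)·(-1/2)/[(6)·(4)·(2)] = -7/128
Sum: 31·(-5/128) + (-1)·(35/128) + (-17)·(105/128) + (-113)·(-7/128) = -37/4

-37/4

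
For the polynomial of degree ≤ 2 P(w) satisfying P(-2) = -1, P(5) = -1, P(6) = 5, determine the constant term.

-17/2

Build the Lagrange basis polynomials:
L_0(w) = (w - 5)(w - 6) / [56] = (1/56)w^2 - (11/56)w + 15/28
L_1(w) = (w + 2)(w - 6) / [-7] = -(1/7)w^2 + (4/7)w + 12/7
L_2(w) = (w + 2)(w - 5) / [8] = (1/8)w^2 - (3/8)w - 5/4
P(w) = (-1)·L_0 + (-1)·L_1 + 5·L_2
Only the constant term is needed; take it from each L_i and combine:
(-1)·(15/28) + (-1)·(12/7) + 5·(-5/4) = -17/2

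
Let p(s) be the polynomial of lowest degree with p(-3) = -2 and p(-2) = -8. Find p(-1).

L_0(-1) = (1)/[(-1)] = -1
L_1(-1) = (2)/[(1)] = 2
Sum: (-2)·(-1) + (-8)·(2) = -14

-14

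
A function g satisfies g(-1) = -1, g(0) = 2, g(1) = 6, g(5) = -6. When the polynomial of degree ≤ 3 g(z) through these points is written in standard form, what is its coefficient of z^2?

1/2

L_0(z) = z(z - 1)(z - 5) / [-12] = -(1/12)z^3 + (1/2)z^2 - (5/12)z
L_1(z) = (z + 1)(z - 1)(z - 5) / [5] = (1/5)z^3 - z^2 - (1/5)z + 1
L_2(z) = (z + 1)z(z - 5) / [-8] = -(1/8)z^3 + (1/2)z^2 + (5/8)z
L_3(z) = (z + 1)z(z - 1) / [120] = (1/120)z^3 - (1/120)z
g(z) = (-1)·L_0 + 2·L_1 + 6·L_2 + (-6)·L_3
Only the coefficient of z^2 is needed; take it from each L_i and combine:
(-1)·(1/2) + 2·(-1) + 6·(1/2) + (-6)·(0) = 1/2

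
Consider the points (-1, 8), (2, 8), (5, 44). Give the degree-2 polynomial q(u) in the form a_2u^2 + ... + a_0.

q(u) = 2u^2 - 2u + 4

Build the Lagrange basis polynomials:
L_0(u) = (u - 2)(u - 5) / [18] = (1/18)u^2 - (7/18)u + 5/9
L_1(u) = (u + 1)(u - 5) / [-9] = -(1/9)u^2 + (4/9)u + 5/9
L_2(u) = (u + 1)(u - 2) / [18] = (1/18)u^2 - (1/18)u - 1/9
q(u) = 8·L_0 + 8·L_1 + 44·L_2
  8·L_0(u) = (4/9)u^2 - (28/9)u + 40/9
  8·L_1(u) = -(8/9)u^2 + (32/9)u + 40/9
  44·L_2(u) = (22/9)u^2 - (22/9)u - 44/9
Adding term by term: 2u^2 - 2u + 4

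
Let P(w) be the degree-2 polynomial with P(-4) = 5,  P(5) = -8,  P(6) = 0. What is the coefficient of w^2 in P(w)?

17/18

L_0(w) = (w - 5)(w - 6) / [90] = (1/90)w^2 - (11/90)w + 1/3
L_1(w) = (w + 4)(w - 6) / [-9] = -(1/9)w^2 + (2/9)w + 8/3
L_2(w) = (w + 4)(w - 5) / [10] = (1/10)w^2 - (1/10)w - 2
P(w) = 5·L_0 + (-8)·L_1 + 0·L_2
Only the coefficient of w^2 is needed; take it from each L_i and combine:
5·(1/90) + (-8)·(-1/9) + 0·(1/10) = 17/18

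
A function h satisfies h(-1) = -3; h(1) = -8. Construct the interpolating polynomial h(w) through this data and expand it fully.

h(w) = -(5/2)w - 11/2

Build the Lagrange basis polynomials:
L_0(w) = (w - 1) / [-2] = -(1/2)w + 1/2
L_1(w) = (w + 1) / [2] = (1/2)w + 1/2
h(w) = (-3)·L_0 + (-8)·L_1
  (-3)·L_0(w) = (3/2)w - 3/2
  (-8)·L_1(w) = -4w - 4
Adding term by term: -(5/2)w - 11/2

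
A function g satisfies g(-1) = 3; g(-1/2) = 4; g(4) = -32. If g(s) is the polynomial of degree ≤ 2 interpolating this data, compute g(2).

Evaluate each Lagrange basis at s = 2:
L_0(2) = (5/2)·(-2)/[(-1/2)·(-5)] = -2
L_1(2) = (3)·(-2)/[(1/2)·(-9/2)] = 8/3
L_2(2) = (3)·(5/2)/[(5)·(9/2)] = 1/3
Sum: 3·(-2) + 4·(8/3) + (-32)·(1/3) = -6

-6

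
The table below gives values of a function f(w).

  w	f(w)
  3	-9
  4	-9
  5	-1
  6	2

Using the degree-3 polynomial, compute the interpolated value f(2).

L_0(2) = (-2)·(-3)·(-4)/[(-1)·(-2)·(-3)] = 4
L_1(2) = (-1)·(-3)·(-4)/[(1)·(-1)·(-2)] = -6
L_2(2) = (-1)·(-2)·(-4)/[(2)·(1)·(-1)] = 4
L_3(2) = (-1)·(-2)·(-3)/[(3)·(2)·(1)] = -1
Sum: (-9)·(4) + (-9)·(-6) + (-1)·(4) + 2·(-1) = 12

12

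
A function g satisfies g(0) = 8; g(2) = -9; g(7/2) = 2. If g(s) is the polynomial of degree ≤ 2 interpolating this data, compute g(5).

L_0(5) = (3)·(3/2)/[(-2)·(-7/2)] = 9/14
L_1(5) = (5)·(3/2)/[(2)·(-3/2)] = -5/2
L_2(5) = (5)·(3)/[(7/2)·(3/2)] = 20/7
Sum: 8·(9/14) + (-9)·(-5/2) + 2·(20/7) = 467/14

467/14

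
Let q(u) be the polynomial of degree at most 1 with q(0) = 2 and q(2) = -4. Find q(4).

-10

Evaluate each Lagrange basis at u = 4:
L_0(4) = (2)/[(-2)] = -1
L_1(4) = (4)/[(2)] = 2
Sum: 2·(-1) + (-4)·(2) = -10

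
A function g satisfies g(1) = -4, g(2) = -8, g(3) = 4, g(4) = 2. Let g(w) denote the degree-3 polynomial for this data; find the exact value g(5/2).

-17/8

Evaluate each Lagrange basis at w = 5/2:
L_0(5/2) = (1/2)·(-1/2)·(-3/2)/[(-1)·(-2)·(-3)] = -1/16
L_1(5/2) = (3/2)·(-1/2)·(-3/2)/[(1)·(-1)·(-2)] = 9/16
L_2(5/2) = (3/2)·(1/2)·(-3/2)/[(2)·(1)·(-1)] = 9/16
L_3(5/2) = (3/2)·(1/2)·(-1/2)/[(3)·(2)·(1)] = -1/16
Sum: (-4)·(-1/16) + (-8)·(9/16) + 4·(9/16) + 2·(-1/16) = -17/8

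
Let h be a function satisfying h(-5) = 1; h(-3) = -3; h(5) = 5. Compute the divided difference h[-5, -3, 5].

h[-5,-3] = (-3 - 1) / (-3 - (-5)) = -2
h[-3,5] = (5 - (-3)) / (5 - (-3)) = 1
h[-5,-3,5] = (1 - (-2)) / (5 - (-5)) = 3/10

3/10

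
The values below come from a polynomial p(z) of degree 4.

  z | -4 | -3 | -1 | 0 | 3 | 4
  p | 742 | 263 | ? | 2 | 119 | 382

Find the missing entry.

The 5 known values determine p uniquely (degree ≤ 4).
Evaluate each Lagrange basis at z = -1:
L_0(-1) = (2)·(-1)·(-4)·(-5)/[(-1)·(-4)·(-7)·(-8)] = -5/28
L_1(-1) = (3)·(-1)·(-4)·(-5)/[(1)·(-3)·(-6)·(-7)] = 10/21
L_2(-1) = (3)·(2)·(-4)·(-5)/[(4)·(3)·(-3)·(-4)] = 5/6
L_3(-1) = (3)·(2)·(-1)·(-5)/[(7)·(6)·(3)·(-1)] = -5/21
L_4(-1) = (3)·(2)·(-1)·(-4)/[(8)·(7)·(4)·(1)] = 3/28
Sum: 742·(-5/28) + 263·(10/21) + 2·(5/6) + 119·(-5/21) + 382·(3/28) = 7

7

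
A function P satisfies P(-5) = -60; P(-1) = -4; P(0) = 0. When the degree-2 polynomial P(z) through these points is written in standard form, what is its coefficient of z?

Build the Lagrange basis polynomials:
L_0(z) = (z + 1)z / [20] = (1/20)z^2 + (1/20)z
L_1(z) = (z + 5)z / [-4] = -(1/4)z^2 - (5/4)z
L_2(z) = (z + 5)(z + 1) / [5] = (1/5)z^2 + (6/5)z + 1
P(z) = (-60)·L_0 + (-4)·L_1 + 0·L_2
Only the coefficient of z is needed; take it from each L_i and combine:
(-60)·(1/20) + (-4)·(-5/4) + 0·(6/5) = 2

2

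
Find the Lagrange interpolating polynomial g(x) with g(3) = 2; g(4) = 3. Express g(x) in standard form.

g(x) = x - 1

L_0(x) = (x - 4) / [-1] = -x + 4
L_1(x) = (x - 3) / [1] = x - 3
g(x) = 2·L_0 + 3·L_1
  2·L_0(x) = -2x + 8
  3·L_1(x) = 3x - 9
Adding term by term: x - 1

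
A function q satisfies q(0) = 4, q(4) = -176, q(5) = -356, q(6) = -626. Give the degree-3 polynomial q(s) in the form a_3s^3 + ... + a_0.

Newton's divided differences:
q[0,4] = (-176 - 4) / (4 - 0) = -45
q[4,5] = (-356 - (-176)) / (5 - 4) = -180
q[5,6] = (-626 - (-356)) / (6 - 5) = -270
q[0,4,5] = (-180 - (-45)) / (5 - 0) = -27
q[4,5,6] = (-270 - (-180)) / (6 - 4) = -45
q[0,4,5,6] = (-45 - (-27)) / (6 - 0) = -3
q(s) = 4 + (-45)·s + (-27)·s(s - 4) + (-3)·s(s - 4)(s - 5)
Expanding: q(s) = -3s^3 + 3s + 4

q(s) = -3s^3 + 3s + 4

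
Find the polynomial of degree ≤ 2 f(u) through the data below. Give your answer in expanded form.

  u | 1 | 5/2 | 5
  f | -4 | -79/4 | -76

L_0(u) = (u - 5/2)(u - 5) / [6] = (1/6)u^2 - (5/4)u + 25/12
L_1(u) = (u - 1)(u - 5) / [-15/4] = -(4/15)u^2 + (8/5)u - 4/3
L_2(u) = (u - 1)(u - 5/2) / [10] = (1/10)u^2 - (7/20)u + 1/4
f(u) = (-4)·L_0 + (-79/4)·L_1 + (-76)·L_2
  (-4)·L_0(u) = -(2/3)u^2 + 5u - 25/3
  (-79/4)·L_1(u) = (79/15)u^2 - (158/5)u + 79/3
  (-76)·L_2(u) = -(38/5)u^2 + (133/5)u - 19
Adding term by term: -3u^2 - 1

f(u) = -3u^2 - 1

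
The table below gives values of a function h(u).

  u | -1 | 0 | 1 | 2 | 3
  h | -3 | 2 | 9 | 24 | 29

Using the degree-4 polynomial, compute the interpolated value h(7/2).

249/16

Using Newton's divided-difference form:
h[-1,0] = (2 - (-3)) / (0 - (-1)) = 5
h[0,1] = (9 - 2) / (1 - 0) = 7
h[1,2] = (24 - 9) / (2 - 1) = 15
h[2,3] = (29 - 24) / (3 - 2) = 5
h[-1,0,1] = (7 - 5) / (1 - (-1)) = 1
h[0,1,2] = (15 - 7) / (2 - 0) = 4
h[1,2,3] = (5 - 15) / (3 - 1) = -5
h[-1,0,1,2] = (4 - 1) / (2 - (-1)) = 1
h[0,1,2,3] = (-5 - 4) / (3 - 0) = -3
h[-1,0,1,2,3] = (-3 - 1) / (3 - (-1)) = -1
h(7/2) = -3 + 5·(9/2) + 1·(9/2)·(7/2) + 1·(9/2)·(7/2)·(5/2) + (-1)·(9/2)·(7/2)·(5/2)·(3/2) = 249/16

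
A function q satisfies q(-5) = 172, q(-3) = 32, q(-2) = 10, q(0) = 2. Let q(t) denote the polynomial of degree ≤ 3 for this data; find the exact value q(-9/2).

485/4

Using Newton's divided-difference form:
q[-5,-3] = (32 - 172) / (-3 - (-5)) = -70
q[-3,-2] = (10 - 32) / (-2 - (-3)) = -22
q[-2,0] = (2 - 10) / (0 - (-2)) = -4
q[-5,-3,-2] = (-22 - (-70)) / (-2 - (-5)) = 16
q[-3,-2,0] = (-4 - (-22)) / (0 - (-3)) = 6
q[-5,-3,-2,0] = (6 - 16) / (0 - (-5)) = -2
q(-9/2) = 172 + (-70)·(1/2) + 16·(1/2)·(-3/2) + (-2)·(1/2)·(-3/2)·(-5/2) = 485/4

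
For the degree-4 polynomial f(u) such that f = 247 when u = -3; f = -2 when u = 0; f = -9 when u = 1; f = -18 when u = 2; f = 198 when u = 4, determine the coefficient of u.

-2

L_0(u) = u(u - 1)(u - 2)(u - 4) / [420] = (1/420)u^4 - (1/60)u^3 + (1/30)u^2 - (2/105)u
L_1(u) = (u + 3)(u - 1)(u - 2)(u - 4) / [-24] = -(1/24)u^4 + (1/6)u^3 + (7/24)u^2 - (17/12)u + 1
L_2(u) = (u + 3)u(u - 2)(u - 4) / [12] = (1/12)u^4 - (1/4)u^3 - (5/6)u^2 + 2u
L_3(u) = (u + 3)u(u - 1)(u - 4) / [-20] = -(1/20)u^4 + (1/10)u^3 + (11/20)u^2 - (3/5)u
L_4(u) = (u + 3)u(u - 1)(u - 2) / [168] = (1/168)u^4 - (1/24)u^2 + (1/28)u
f(u) = 247·L_0 + (-2)·L_1 + (-9)·L_2 + (-18)·L_3 + 198·L_4
Only the coefficient of u is needed; take it from each L_i and combine:
247·(-2/105) + (-2)·(-17/12) + (-9)·(2) + (-18)·(-3/5) + 198·(1/28) = -2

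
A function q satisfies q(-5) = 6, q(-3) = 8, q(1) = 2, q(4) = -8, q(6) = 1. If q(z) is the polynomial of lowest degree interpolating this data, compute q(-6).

229/33

L_0(-6) = (-3)·(-7)·(-10)·(-12)/[(-2)·(-6)·(-9)·(-11)] = 70/33
L_1(-6) = (-1)·(-7)·(-10)·(-12)/[(2)·(-4)·(-7)·(-9)] = -5/3
L_2(-6) = (-1)·(-3)·(-10)·(-12)/[(6)·(4)·(-3)·(-5)] = 1
L_3(-6) = (-1)·(-3)·(-7)·(-12)/[(9)·(7)·(3)·(-2)] = -2/3
L_4(-6) = (-1)·(-3)·(-7)·(-10)/[(11)·(9)·(5)·(2)] = 7/33
Sum: 6·(70/33) + 8·(-5/3) + 2·(1) + (-8)·(-2/3) + 1·(7/33) = 229/33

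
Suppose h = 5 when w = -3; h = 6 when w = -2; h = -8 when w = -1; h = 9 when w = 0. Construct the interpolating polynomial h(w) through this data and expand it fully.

h(w) = (23/3)w^3 + (77/2)w^2 + (287/6)w + 9

Newton's divided differences:
h[-3,-2] = (6 - 5) / (-2 - (-3)) = 1
h[-2,-1] = (-8 - 6) / (-1 - (-2)) = -14
h[-1,0] = (9 - (-8)) / (0 - (-1)) = 17
h[-3,-2,-1] = (-14 - 1) / (-1 - (-3)) = -15/2
h[-2,-1,0] = (17 - (-14)) / (0 - (-2)) = 31/2
h[-3,-2,-1,0] = (31/2 - (-15/2)) / (0 - (-3)) = 23/3
h(w) = 5 + 1·(w + 3) + (-15/2)·(w + 3)(w + 2) + (23/3)·(w + 3)(w + 2)(w + 1)
Expanding: h(w) = (23/3)w^3 + (77/2)w^2 + (287/6)w + 9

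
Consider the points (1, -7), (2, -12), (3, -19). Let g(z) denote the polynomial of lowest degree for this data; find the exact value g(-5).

-19

Using Newton's divided-difference form:
g[1,2] = (-12 - (-7)) / (2 - 1) = -5
g[2,3] = (-19 - (-12)) / (3 - 2) = -7
g[1,2,3] = (-7 - (-5)) / (3 - 1) = -1
g(-5) = -7 + (-5)·(-6) + (-1)·(-6)·(-7) = -19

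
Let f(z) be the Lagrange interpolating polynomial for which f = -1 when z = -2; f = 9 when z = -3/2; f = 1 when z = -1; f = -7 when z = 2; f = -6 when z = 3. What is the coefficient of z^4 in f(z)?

L_0(z) = (z + 3/2)(z + 1)(z - 2)(z - 3) / [10] = (1/10)z^4 - (1/4)z^3 - (1/2)z^2 + (3/4)z + 9/10
L_1(z) = (z + 2)(z + 1)(z - 2)(z - 3) / [-63/16] = -(16/63)z^4 + (32/63)z^3 + (16/9)z^2 - (128/63)z - 64/21
L_2(z) = (z + 2)(z + 3/2)(z - 2)(z - 3) / [6] = (1/6)z^4 - (1/4)z^3 - (17/12)z^2 + z + 3
L_3(z) = (z + 2)(z + 3/2)(z + 1)(z - 3) / [-42] = -(1/42)z^4 - (1/28)z^3 + (1/6)z^2 + (11/28)z + 3/14
L_4(z) = (z + 2)(z + 3/2)(z + 1)(z - 2) / [90] = (1/90)z^4 + (1/36)z^3 - (1/36)z^2 - (1/9)z - 1/15
f(z) = (-1)·L_0 + 9·L_1 + 1·L_2 + (-7)·L_3 + (-6)·L_4
Only the coefficient of z^4 is needed; take it from each L_i and combine:
(-1)·(1/10) + 9·(-16/63) + 1·(1/6) + (-7)·(-1/42) + (-6)·(1/90) = -89/42

-89/42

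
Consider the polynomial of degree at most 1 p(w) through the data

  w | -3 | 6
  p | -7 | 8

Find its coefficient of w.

Build the Lagrange basis polynomials:
L_0(w) = (w - 6) / [-9] = -(1/9)w + 2/3
L_1(w) = (w + 3) / [9] = (1/9)w + 1/3
p(w) = (-7)·L_0 + 8·L_1
Only the coefficient of w is needed; take it from each L_i and combine:
(-7)·(-1/9) + 8·(1/9) = 5/3

5/3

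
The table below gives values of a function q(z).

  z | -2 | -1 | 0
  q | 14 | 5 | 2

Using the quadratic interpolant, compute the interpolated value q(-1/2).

11/4

Evaluate each Lagrange basis at z = -1/2:
L_0(-1/2) = (1/2)·(-1/2)/[(-1)·(-2)] = -1/8
L_1(-1/2) = (3/2)·(-1/2)/[(1)·(-1)] = 3/4
L_2(-1/2) = (3/2)·(1/2)/[(2)·(1)] = 3/8
Sum: 14·(-1/8) + 5·(3/4) + 2·(3/8) = 11/4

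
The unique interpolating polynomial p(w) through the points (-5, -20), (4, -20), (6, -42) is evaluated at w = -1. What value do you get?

Using Newton's divided-difference form:
p[-5,4] = (-20 - (-20)) / (4 - (-5)) = 0
p[4,6] = (-42 - (-20)) / (6 - 4) = -11
p[-5,4,6] = (-11 - 0) / (6 - (-5)) = -1
p(-1) = -20 + 0·(4) + (-1)·(4)·(-5) = 0

0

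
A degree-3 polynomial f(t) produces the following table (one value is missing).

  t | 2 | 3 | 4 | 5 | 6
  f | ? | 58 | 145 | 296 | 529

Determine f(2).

The 4 known values determine f uniquely (degree ≤ 3).
L_0(2) = (-2)·(-3)·(-4)/[(-1)·(-2)·(-3)] = 4
L_1(2) = (-1)·(-3)·(-4)/[(1)·(-1)·(-2)] = -6
L_2(2) = (-1)·(-2)·(-4)/[(2)·(1)·(-1)] = 4
L_3(2) = (-1)·(-2)·(-3)/[(3)·(2)·(1)] = -1
Sum: 58·(4) + 145·(-6) + 296·(4) + 529·(-1) = 17

17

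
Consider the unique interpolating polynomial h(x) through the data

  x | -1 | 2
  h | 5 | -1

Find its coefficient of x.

The leading coefficient equals the top divided difference h[-1,2].
h[-1,2] = (-1 - 5) / (2 - (-1)) = -2

-2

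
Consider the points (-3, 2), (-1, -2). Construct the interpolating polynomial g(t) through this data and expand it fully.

Build the Lagrange basis polynomials:
L_0(t) = (t + 1) / [-2] = -(1/2)t - 1/2
L_1(t) = (t + 3) / [2] = (1/2)t + 3/2
g(t) = 2·L_0 + (-2)·L_1
  2·L_0(t) = -t - 1
  (-2)·L_1(t) = -t - 3
Adding term by term: -2t - 4

g(t) = -2t - 4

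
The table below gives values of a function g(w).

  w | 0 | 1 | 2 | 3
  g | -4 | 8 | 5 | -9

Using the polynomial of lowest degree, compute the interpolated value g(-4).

Using Newton's divided-difference form:
g[0,1] = (8 - (-4)) / (1 - 0) = 12
g[1,2] = (5 - 8) / (2 - 1) = -3
g[2,3] = (-9 - 5) / (3 - 2) = -14
g[0,1,2] = (-3 - 12) / (2 - 0) = -15/2
g[1,2,3] = (-14 - (-3)) / (3 - 1) = -11/2
g[0,1,2,3] = (-11/2 - (-15/2)) / (3 - 0) = 2/3
g(-4) = -4 + 12·(-4) + (-15/2)·(-4)·(-5) + (2/3)·(-4)·(-5)·(-6) = -282

-282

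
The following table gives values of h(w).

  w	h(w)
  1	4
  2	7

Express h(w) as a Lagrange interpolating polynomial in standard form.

h(w) = 3w + 1

Build the Lagrange basis polynomials:
L_0(w) = (w - 2) / [-1] = -w + 2
L_1(w) = (w - 1) / [1] = w - 1
h(w) = 4·L_0 + 7·L_1
  4·L_0(w) = -4w + 8
  7·L_1(w) = 7w - 7
Adding term by term: 3w + 1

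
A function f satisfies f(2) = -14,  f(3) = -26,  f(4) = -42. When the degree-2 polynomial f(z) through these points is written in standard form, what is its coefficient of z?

Build the Lagrange basis polynomials:
L_0(z) = (z - 3)(z - 4) / [2] = (1/2)z^2 - (7/2)z + 6
L_1(z) = (z - 2)(z - 4) / [-1] = -z^2 + 6z - 8
L_2(z) = (z - 2)(z - 3) / [2] = (1/2)z^2 - (5/2)z + 3
f(z) = (-14)·L_0 + (-26)·L_1 + (-42)·L_2
Only the coefficient of z is needed; take it from each L_i and combine:
(-14)·(-7/2) + (-26)·(6) + (-42)·(-5/2) = -2

-2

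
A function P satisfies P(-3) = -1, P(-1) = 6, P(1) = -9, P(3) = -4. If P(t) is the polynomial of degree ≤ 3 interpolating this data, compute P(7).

Evaluate each Lagrange basis at t = 7:
L_0(7) = (8)·(6)·(4)/[(-2)·(-4)·(-6)] = -4
L_1(7) = (10)·(6)·(4)/[(2)·(-2)·(-4)] = 15
L_2(7) = (10)·(8)·(4)/[(4)·(2)·(-2)] = -20
L_3(7) = (10)·(8)·(6)/[(6)·(4)·(2)] = 10
Sum: (-1)·(-4) + 6·(15) + (-9)·(-20) + (-4)·(10) = 234

234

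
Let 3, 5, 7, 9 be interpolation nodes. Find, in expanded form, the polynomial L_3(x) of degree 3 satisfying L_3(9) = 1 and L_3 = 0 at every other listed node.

L_3(x) = (1/48)x^3 - (5/16)x^2 + (71/48)x - 35/16

L_3(x) = (x - 3)(x - 5)(x - 7) / [(6)·(4)·(2)]
       = (x^3 - 15x^2 + 71x - 105) / (48)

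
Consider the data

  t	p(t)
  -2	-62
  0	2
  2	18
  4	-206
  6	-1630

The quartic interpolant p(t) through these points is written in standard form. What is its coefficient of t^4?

-2

The leading coefficient equals the top divided difference p[-2,0,2,4,6].
p[-2,0] = (2 - (-62)) / (0 - (-2)) = 32
p[0,2] = (18 - 2) / (2 - 0) = 8
p[2,4] = (-206 - 18) / (4 - 2) = -112
p[4,6] = (-1630 - (-206)) / (6 - 4) = -712
p[-2,0,2] = (8 - 32) / (2 - (-2)) = -6
p[0,2,4] = (-112 - 8) / (4 - 0) = -30
p[2,4,6] = (-712 - (-112)) / (6 - 2) = -150
p[-2,0,2,4] = (-30 - (-6)) / (4 - (-2)) = -4
p[0,2,4,6] = (-150 - (-30)) / (6 - 0) = -20
p[-2,0,2,4,6] = (-20 - (-4)) / (6 - (-2)) = -2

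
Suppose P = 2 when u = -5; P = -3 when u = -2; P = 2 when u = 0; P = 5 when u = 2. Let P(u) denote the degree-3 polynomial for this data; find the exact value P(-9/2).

-167/224

Using Newton's divided-difference form:
P[-5,-2] = (-3 - 2) / (-2 - (-5)) = -5/3
P[-2,0] = (2 - (-3)) / (0 - (-2)) = 5/2
P[0,2] = (5 - 2) / (2 - 0) = 3/2
P[-5,-2,0] = (5/2 - (-5/3)) / (0 - (-5)) = 5/6
P[-2,0,2] = (3/2 - 5/2) / (2 - (-2)) = -1/4
P[-5,-2,0,2] = (-1/4 - 5/6) / (2 - (-5)) = -13/84
P(-9/2) = 2 + (-5/3)·(1/2) + (5/6)·(1/2)·(-5/2) + (-13/84)·(1/2)·(-5/2)·(-9/2) = -167/224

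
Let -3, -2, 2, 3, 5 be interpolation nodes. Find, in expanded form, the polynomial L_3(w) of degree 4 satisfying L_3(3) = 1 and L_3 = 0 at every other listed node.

L_3(w) = (w + 3)(w + 2)(w - 2)(w - 5) / [(6)·(5)·(1)·(-2)]
       = (w^4 - 2w^3 - 19w^2 + 8w + 60) / (-60)

L_3(w) = -(1/60)w^4 + (1/30)w^3 + (19/60)w^2 - (2/15)w - 1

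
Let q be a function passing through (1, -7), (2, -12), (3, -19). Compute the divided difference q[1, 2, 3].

q[1,2] = (-12 - (-7)) / (2 - 1) = -5
q[2,3] = (-19 - (-12)) / (3 - 2) = -7
q[1,2,3] = (-7 - (-5)) / (3 - 1) = -1

-1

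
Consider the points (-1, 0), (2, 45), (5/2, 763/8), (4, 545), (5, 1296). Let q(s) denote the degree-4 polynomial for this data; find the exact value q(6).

Evaluate each Lagrange basis at s = 6:
L_0(6) = (4)·(7/2)·(2)·(1)/[(-3)·(-7/2)·(-5)·(-6)] = 4/45
L_1(6) = (7)·(7/2)·(2)·(1)/[(3)·(-1/2)·(-2)·(-3)] = -49/9
L_2(6) = (7)·(4)·(2)·(1)/[(7/2)·(1/2)·(-3/2)·(-5/2)] = 128/15
L_3(6) = (7)·(4)·(7/2)·(1)/[(5)·(2)·(3/2)·(-1)] = -98/15
L_4(6) = (7)·(4)·(7/2)·(2)/[(6)·(3)·(5/2)·(1)] = 196/45
Sum: 0 + 45·(-49/9) + 763/8·(128/15) + 545·(-98/15) + 1296·(196/45) = 2653

2653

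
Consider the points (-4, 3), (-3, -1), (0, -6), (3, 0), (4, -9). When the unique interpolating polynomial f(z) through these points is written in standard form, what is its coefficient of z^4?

The leading coefficient equals the top divided difference f[-4,-3,0,3,4].
f[-4,-3] = (-1 - 3) / (-3 - (-4)) = -4
f[-3,0] = (-6 - (-1)) / (0 - (-3)) = -5/3
f[0,3] = (0 - (-6)) / (3 - 0) = 2
f[3,4] = (-9 - 0) / (4 - 3) = -9
f[-4,-3,0] = (-5/3 - (-4)) / (0 - (-4)) = 7/12
f[-3,0,3] = (2 - (-5/3)) / (3 - (-3)) = 11/18
f[0,3,4] = (-9 - 2) / (4 - 0) = -11/4
f[-4,-3,0,3] = (11/18 - 7/12) / (3 - (-4)) = 1/252
f[-3,0,3,4] = (-11/4 - 11/18) / (4 - (-3)) = -121/252
f[-4,-3,0,3,4] = (-121/252 - 1/252) / (4 - (-4)) = -61/1008

-61/1008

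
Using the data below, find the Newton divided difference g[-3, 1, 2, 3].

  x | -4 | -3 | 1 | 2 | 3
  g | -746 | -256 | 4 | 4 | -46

-2

g[-3,1] = (4 - (-256)) / (1 - (-3)) = 65
g[1,2] = (4 - 4) / (2 - 1) = 0
g[2,3] = (-46 - 4) / (3 - 2) = -50
g[-3,1,2] = (0 - 65) / (2 - (-3)) = -13
g[1,2,3] = (-50 - 0) / (3 - 1) = -25
g[-3,1,2,3] = (-25 - (-13)) / (3 - (-3)) = -2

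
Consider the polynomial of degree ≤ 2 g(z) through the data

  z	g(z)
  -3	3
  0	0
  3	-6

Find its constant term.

Build the Lagrange basis polynomials:
L_0(z) = z(z - 3) / [18] = (1/18)z^2 - (1/6)z
L_1(z) = (z + 3)(z - 3) / [-9] = -(1/9)z^2 + 1
L_2(z) = (z + 3)z / [18] = (1/18)z^2 + (1/6)z
g(z) = 3·L_0 + 0·L_1 + (-6)·L_2
Only the constant term is needed; take it from each L_i and combine:
3·(0) + 0·(1) + (-6)·(0) = 0

0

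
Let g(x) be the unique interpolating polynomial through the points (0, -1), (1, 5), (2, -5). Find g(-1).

L_0(-1) = (-2)·(-3)/[(-1)·(-2)] = 3
L_1(-1) = (-1)·(-3)/[(1)·(-1)] = -3
L_2(-1) = (-1)·(-2)/[(2)·(1)] = 1
Sum: (-1)·(3) + 5·(-3) + (-5)·(1) = -23

-23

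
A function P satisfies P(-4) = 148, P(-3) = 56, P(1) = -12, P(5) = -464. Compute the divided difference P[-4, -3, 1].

P[-4,-3] = (56 - 148) / (-3 - (-4)) = -92
P[-3,1] = (-12 - 56) / (1 - (-3)) = -17
P[-4,-3,1] = (-17 - (-92)) / (1 - (-4)) = 15

15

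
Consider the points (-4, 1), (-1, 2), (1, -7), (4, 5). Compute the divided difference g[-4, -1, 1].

-29/30

g[-4,-1] = (2 - 1) / (-1 - (-4)) = 1/3
g[-1,1] = (-7 - 2) / (1 - (-1)) = -9/2
g[-4,-1,1] = (-9/2 - 1/3) / (1 - (-4)) = -29/30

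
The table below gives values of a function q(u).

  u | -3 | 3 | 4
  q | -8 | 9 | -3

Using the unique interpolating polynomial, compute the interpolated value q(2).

L_0(2) = (-1)·(-2)/[(-6)·(-7)] = 1/21
L_1(2) = (5)·(-2)/[(6)·(-1)] = 5/3
L_2(2) = (5)·(-1)/[(7)·(1)] = -5/7
Sum: (-8)·(1/21) + 9·(5/3) + (-3)·(-5/7) = 352/21

352/21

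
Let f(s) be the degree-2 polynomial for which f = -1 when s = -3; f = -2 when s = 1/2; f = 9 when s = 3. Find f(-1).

-137/35

Using Newton's divided-difference form:
f[-3,1/2] = (-2 - (-1)) / (1/2 - (-3)) = -2/7
f[1/2,3] = (9 - (-2)) / (3 - 1/2) = 22/5
f[-3,1/2,3] = (22/5 - (-2/7)) / (3 - (-3)) = 82/105
f(-1) = -1 + (-2/7)·(2) + (82/105)·(2)·(-3/2) = -137/35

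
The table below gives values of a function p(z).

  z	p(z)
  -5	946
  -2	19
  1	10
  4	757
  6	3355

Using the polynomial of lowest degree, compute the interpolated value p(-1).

2

L_0(-1) = (1)·(-2)·(-5)·(-7)/[(-3)·(-6)·(-9)·(-11)] = -35/891
L_1(-1) = (4)·(-2)·(-5)·(-7)/[(3)·(-3)·(-6)·(-8)] = 35/54
L_2(-1) = (4)·(1)·(-5)·(-7)/[(6)·(3)·(-3)·(-5)] = 14/27
L_3(-1) = (4)·(1)·(-2)·(-7)/[(9)·(6)·(3)·(-2)] = -14/81
L_4(-1) = (4)·(1)·(-2)·(-5)/[(11)·(8)·(5)·(2)] = 1/22
Sum: 946·(-35/891) + 19·(35/54) + 10·(14/27) + 757·(-14/81) + 3355·(1/22) = 2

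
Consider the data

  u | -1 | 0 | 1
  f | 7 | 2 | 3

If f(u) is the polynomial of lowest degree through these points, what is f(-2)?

Evaluate each Lagrange basis at u = -2:
L_0(-2) = (-2)·(-3)/[(-1)·(-2)] = 3
L_1(-2) = (-1)·(-3)/[(1)·(-1)] = -3
L_2(-2) = (-1)·(-2)/[(2)·(1)] = 1
Sum: 7·(3) + 2·(-3) + 3·(1) = 18

18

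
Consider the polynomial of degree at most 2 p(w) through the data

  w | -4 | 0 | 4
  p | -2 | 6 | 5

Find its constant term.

L_0(w) = w(w - 4) / [32] = (1/32)w^2 - (1/8)w
L_1(w) = (w + 4)(w - 4) / [-16] = -(1/16)w^2 + 1
L_2(w) = (w + 4)w / [32] = (1/32)w^2 + (1/8)w
p(w) = (-2)·L_0 + 6·L_1 + 5·L_2
Only the constant term is needed; take it from each L_i and combine:
(-2)·(0) + 6·(1) + 5·(0) = 6

6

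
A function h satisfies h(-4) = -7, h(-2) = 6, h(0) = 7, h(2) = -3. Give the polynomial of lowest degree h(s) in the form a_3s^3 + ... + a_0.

L_0(s) = (s + 2)s(s - 2) / [-48] = -(1/48)s^3 + (1/12)s
L_1(s) = (s + 4)s(s - 2) / [16] = (1/16)s^3 + (1/8)s^2 - (1/2)s
L_2(s) = (s + 4)(s + 2)(s - 2) / [-16] = -(1/16)s^3 - (1/4)s^2 + (1/4)s + 1
L_3(s) = (s + 4)(s + 2)s / [48] = (1/48)s^3 + (1/8)s^2 + (1/6)s
h(s) = (-7)·L_0 + 6·L_1 + 7·L_2 + (-3)·L_3
  (-7)·L_0(s) = (7/48)s^3 - (7/12)s
  6·L_1(s) = (3/8)s^3 + (3/4)s^2 - 3s
  7·L_2(s) = -(7/16)s^3 - (7/4)s^2 + (7/4)s + 7
  (-3)·L_3(s) = -(1/16)s^3 - (3/8)s^2 - (1/2)s
Adding term by term: (1/48)s^3 - (11/8)s^2 - (7/3)s + 7

h(s) = (1/48)s^3 - (11/8)s^2 - (7/3)s + 7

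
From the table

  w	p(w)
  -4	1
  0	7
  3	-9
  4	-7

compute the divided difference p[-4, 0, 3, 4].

59/168

p[-4,0] = (7 - 1) / (0 - (-4)) = 3/2
p[0,3] = (-9 - 7) / (3 - 0) = -16/3
p[3,4] = (-7 - (-9)) / (4 - 3) = 2
p[-4,0,3] = (-16/3 - 3/2) / (3 - (-4)) = -41/42
p[0,3,4] = (2 - (-16/3)) / (4 - 0) = 11/6
p[-4,0,3,4] = (11/6 - (-41/42)) / (4 - (-4)) = 59/168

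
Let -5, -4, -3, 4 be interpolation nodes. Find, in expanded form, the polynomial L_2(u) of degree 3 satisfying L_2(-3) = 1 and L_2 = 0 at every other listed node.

L_2(u) = -(1/14)u^3 - (5/14)u^2 + (8/7)u + 40/7

L_2(u) = (u + 5)(u + 4)(u - 4) / [(2)·(1)·(-7)]
       = (u^3 + 5u^2 - 16u - 80) / (-14)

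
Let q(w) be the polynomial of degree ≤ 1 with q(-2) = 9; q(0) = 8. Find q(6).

L_0(6) = (6)/[(-2)] = -3
L_1(6) = (8)/[(2)] = 4
Sum: 9·(-3) + 8·(4) = 5

5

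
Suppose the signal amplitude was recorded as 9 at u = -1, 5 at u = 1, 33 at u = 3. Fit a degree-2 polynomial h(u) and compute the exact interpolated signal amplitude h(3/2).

Using Newton's divided-difference form:
h[-1,1] = (5 - 9) / (1 - (-1)) = -2
h[1,3] = (33 - 5) / (3 - 1) = 14
h[-1,1,3] = (14 - (-2)) / (3 - (-1)) = 4
h(3/2) = 9 + (-2)·(5/2) + 4·(5/2)·(1/2) = 9

9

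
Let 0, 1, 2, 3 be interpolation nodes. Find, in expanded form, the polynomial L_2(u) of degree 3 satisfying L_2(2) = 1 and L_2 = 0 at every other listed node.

L_2(u) = u(u - 1)(u - 3) / [(2)·(1)·(-1)]
       = (u^3 - 4u^2 + 3u) / (-2)

L_2(u) = -(1/2)u^3 + 2u^2 - (3/2)u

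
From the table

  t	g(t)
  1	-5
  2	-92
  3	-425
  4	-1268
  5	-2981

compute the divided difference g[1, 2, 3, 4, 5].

-4

g[1,2] = (-92 - (-5)) / (2 - 1) = -87
g[2,3] = (-425 - (-92)) / (3 - 2) = -333
g[3,4] = (-1268 - (-425)) / (4 - 3) = -843
g[4,5] = (-2981 - (-1268)) / (5 - 4) = -1713
g[1,2,3] = (-333 - (-87)) / (3 - 1) = -123
g[2,3,4] = (-843 - (-333)) / (4 - 2) = -255
g[3,4,5] = (-1713 - (-843)) / (5 - 3) = -435
g[1,2,3,4] = (-255 - (-123)) / (4 - 1) = -44
g[2,3,4,5] = (-435 - (-255)) / (5 - 2) = -60
g[1,2,3,4,5] = (-60 - (-44)) / (5 - 1) = -4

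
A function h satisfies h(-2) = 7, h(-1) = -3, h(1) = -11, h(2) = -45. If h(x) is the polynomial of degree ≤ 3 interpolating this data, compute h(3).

Using Newton's divided-difference form:
h[-2,-1] = (-3 - 7) / (-1 - (-2)) = -10
h[-1,1] = (-11 - (-3)) / (1 - (-1)) = -4
h[1,2] = (-45 - (-11)) / (2 - 1) = -34
h[-2,-1,1] = (-4 - (-10)) / (1 - (-2)) = 2
h[-1,1,2] = (-34 - (-4)) / (2 - (-1)) = -10
h[-2,-1,1,2] = (-10 - 2) / (2 - (-2)) = -3
h(3) = 7 + (-10)·(5) + 2·(5)·(4) + (-3)·(5)·(4)·(2) = -123

-123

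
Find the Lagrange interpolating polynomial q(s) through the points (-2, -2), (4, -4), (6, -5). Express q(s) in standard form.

q(s) = -(1/48)s^2 - (7/24)s - 5/2

Build the Lagrange basis polynomials:
L_0(s) = (s - 4)(s - 6) / [48] = (1/48)s^2 - (5/24)s + 1/2
L_1(s) = (s + 2)(s - 6) / [-12] = -(1/12)s^2 + (1/3)s + 1
L_2(s) = (s + 2)(s - 4) / [16] = (1/16)s^2 - (1/8)s - 1/2
q(s) = (-2)·L_0 + (-4)·L_1 + (-5)·L_2
  (-2)·L_0(s) = -(1/24)s^2 + (5/12)s - 1
  (-4)·L_1(s) = (1/3)s^2 - (4/3)s - 4
  (-5)·L_2(s) = -(5/16)s^2 + (5/8)s + 5/2
Adding term by term: -(1/48)s^2 - (7/24)s - 5/2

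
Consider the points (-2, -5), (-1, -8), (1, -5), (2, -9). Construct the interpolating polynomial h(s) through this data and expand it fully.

Build the Lagrange basis polynomials:
L_0(s) = (s + 1)(s - 1)(s - 2) / [-12] = -(1/12)s^3 + (1/6)s^2 + (1/12)s - 1/6
L_1(s) = (s + 2)(s - 1)(s - 2) / [6] = (1/6)s^3 - (1/6)s^2 - (2/3)s + 2/3
L_2(s) = (s + 2)(s + 1)(s - 2) / [-6] = -(1/6)s^3 - (1/6)s^2 + (2/3)s + 2/3
L_3(s) = (s + 2)(s + 1)(s - 1) / [12] = (1/12)s^3 + (1/6)s^2 - (1/12)s - 1/6
h(s) = (-5)·L_0 + (-8)·L_1 + (-5)·L_2 + (-9)·L_3
  (-5)·L_0(s) = (5/12)s^3 - (5/6)s^2 - (5/12)s + 5/6
  (-8)·L_1(s) = -(4/3)s^3 + (4/3)s^2 + (16/3)s - 16/3
  (-5)·L_2(s) = (5/6)s^3 + (5/6)s^2 - (10/3)s - 10/3
  (-9)·L_3(s) = -(3/4)s^3 - (3/2)s^2 + (3/4)s + 3/2
Adding term by term: -(5/6)s^3 - (1/6)s^2 + (7/3)s - 19/3

h(s) = -(5/6)s^3 - (1/6)s^2 + (7/3)s - 19/3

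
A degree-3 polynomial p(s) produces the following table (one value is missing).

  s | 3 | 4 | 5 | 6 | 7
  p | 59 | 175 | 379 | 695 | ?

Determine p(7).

The 4 known values determine p uniquely (degree ≤ 3).
L_0(7) = (3)·(2)·(1)/[(-1)·(-2)·(-3)] = -1
L_1(7) = (4)·(2)·(1)/[(1)·(-1)·(-2)] = 4
L_2(7) = (4)·(3)·(1)/[(2)·(1)·(-1)] = -6
L_3(7) = (4)·(3)·(2)/[(3)·(2)·(1)] = 4
Sum: 59·(-1) + 175·(4) + 379·(-6) + 695·(4) = 1147

1147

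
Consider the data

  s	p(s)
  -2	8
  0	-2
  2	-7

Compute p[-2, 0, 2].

p[-2,0] = (-2 - 8) / (0 - (-2)) = -5
p[0,2] = (-7 - (-2)) / (2 - 0) = -5/2
p[-2,0,2] = (-5/2 - (-5)) / (2 - (-2)) = 5/8

5/8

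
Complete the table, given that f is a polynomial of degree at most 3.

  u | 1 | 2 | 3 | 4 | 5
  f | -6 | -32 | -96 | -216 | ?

-410

The 4 known values determine f uniquely (degree ≤ 3).
Evaluate each Lagrange basis at u = 5:
L_0(5) = (3)·(2)·(1)/[(-1)·(-2)·(-3)] = -1
L_1(5) = (4)·(2)·(1)/[(1)·(-1)·(-2)] = 4
L_2(5) = (4)·(3)·(1)/[(2)·(1)·(-1)] = -6
L_3(5) = (4)·(3)·(2)/[(3)·(2)·(1)] = 4
Sum: (-6)·(-1) + (-32)·(4) + (-96)·(-6) + (-216)·(4) = -410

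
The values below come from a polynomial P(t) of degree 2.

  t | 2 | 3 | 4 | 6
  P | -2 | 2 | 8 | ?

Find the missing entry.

26

The 3 known values determine P uniquely (degree ≤ 2).
Evaluate each Lagrange basis at t = 6:
L_0(6) = (3)·(2)/[(-1)·(-2)] = 3
L_1(6) = (4)·(2)/[(1)·(-1)] = -8
L_2(6) = (4)·(3)/[(2)·(1)] = 6
Sum: (-2)·(3) + 2·(-8) + 8·(6) = 26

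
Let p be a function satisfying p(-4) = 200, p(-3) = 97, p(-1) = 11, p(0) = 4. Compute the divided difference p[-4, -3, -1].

20

p[-4,-3] = (97 - 200) / (-3 - (-4)) = -103
p[-3,-1] = (11 - 97) / (-1 - (-3)) = -43
p[-4,-3,-1] = (-43 - (-103)) / (-1 - (-4)) = 20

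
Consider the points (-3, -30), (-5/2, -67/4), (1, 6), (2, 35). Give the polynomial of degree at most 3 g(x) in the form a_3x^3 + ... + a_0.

g(x) = 2x^3 + 4x^2 + 3x - 3

Newton's divided differences:
g[-3,-5/2] = (-67/4 - (-30)) / (-5/2 - (-3)) = 53/2
g[-5/2,1] = (6 - (-67/4)) / (1 - (-5/2)) = 13/2
g[1,2] = (35 - 6) / (2 - 1) = 29
g[-3,-5/2,1] = (13/2 - 53/2) / (1 - (-3)) = -5
g[-5/2,1,2] = (29 - 13/2) / (2 - (-5/2)) = 5
g[-3,-5/2,1,2] = (5 - (-5)) / (2 - (-3)) = 2
g(x) = -30 + (53/2)·(x + 3) + (-5)·(x + 3)(x + 5/2) + 2·(x + 3)(x + 5/2)(x - 1)
Expanding: g(x) = 2x^3 + 4x^2 + 3x - 3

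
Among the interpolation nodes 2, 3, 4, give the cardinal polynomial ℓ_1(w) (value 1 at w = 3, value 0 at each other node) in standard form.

ℓ_1(w) = -w^2 + 6w - 8

ℓ_1(w) = (w - 2)(w - 4) / [(1)·(-1)]
       = (w^2 - 6w + 8) / (-1)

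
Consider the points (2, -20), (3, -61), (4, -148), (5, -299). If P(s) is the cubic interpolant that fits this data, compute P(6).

Evaluate each Lagrange basis at s = 6:
L_0(6) = (3)·(2)·(1)/[(-1)·(-2)·(-3)] = -1
L_1(6) = (4)·(2)·(1)/[(1)·(-1)·(-2)] = 4
L_2(6) = (4)·(3)·(1)/[(2)·(1)·(-1)] = -6
L_3(6) = (4)·(3)·(2)/[(3)·(2)·(1)] = 4
Sum: (-20)·(-1) + (-61)·(4) + (-148)·(-6) + (-299)·(4) = -532

-532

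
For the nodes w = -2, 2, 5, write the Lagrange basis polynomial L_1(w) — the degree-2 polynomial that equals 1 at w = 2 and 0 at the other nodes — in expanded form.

L_1(w) = (w + 2)(w - 5) / [(4)·(-3)]
       = (w^2 - 3w - 10) / (-12)

L_1(w) = -(1/12)w^2 + (1/4)w + 5/6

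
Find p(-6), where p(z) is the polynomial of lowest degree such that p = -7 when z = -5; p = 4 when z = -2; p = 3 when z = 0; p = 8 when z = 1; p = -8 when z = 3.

L_0(-6) = (-4)·(-6)·(-7)·(-9)/[(-3)·(-5)·(-6)·(-8)] = 21/10
L_1(-6) = (-1)·(-6)·(-7)·(-9)/[(3)·(-2)·(-3)·(-5)] = -21/5
L_2(-6) = (-1)·(-4)·(-7)·(-9)/[(5)·(2)·(-1)·(-3)] = 42/5
L_3(-6) = (-1)·(-4)·(-6)·(-9)/[(6)·(3)·(1)·(-2)] = -6
L_4(-6) = (-1)·(-4)·(-6)·(-7)/[(8)·(5)·(3)·(2)] = 7/10
Sum: (-7)·(21/10) + 4·(-21/5) + 3·(42/5) + 8·(-6) + (-8)·(7/10) = -599/10

-599/10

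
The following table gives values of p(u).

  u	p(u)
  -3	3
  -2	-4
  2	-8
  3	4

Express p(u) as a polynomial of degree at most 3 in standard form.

p(u) = (7/30)u^3 + (19/10)u^2 - (29/15)u - 68/5

Newton's divided differences:
p[-3,-2] = (-4 - 3) / (-2 - (-3)) = -7
p[-2,2] = (-8 - (-4)) / (2 - (-2)) = -1
p[2,3] = (4 - (-8)) / (3 - 2) = 12
p[-3,-2,2] = (-1 - (-7)) / (2 - (-3)) = 6/5
p[-2,2,3] = (12 - (-1)) / (3 - (-2)) = 13/5
p[-3,-2,2,3] = (13/5 - 6/5) / (3 - (-3)) = 7/30
p(u) = 3 + (-7)·(u + 3) + (6/5)·(u + 3)(u + 2) + (7/30)·(u + 3)(u + 2)(u - 2)
Expanding: p(u) = (7/30)u^3 + (19/10)u^2 - (29/15)u - 68/5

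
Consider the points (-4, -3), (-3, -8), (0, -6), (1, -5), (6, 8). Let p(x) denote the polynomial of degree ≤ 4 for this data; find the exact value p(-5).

Using Newton's divided-difference form:
p[-4,-3] = (-8 - (-3)) / (-3 - (-4)) = -5
p[-3,0] = (-6 - (-8)) / (0 - (-3)) = 2/3
p[0,1] = (-5 - (-6)) / (1 - 0) = 1
p[1,6] = (8 - (-5)) / (6 - 1) = 13/5
p[-4,-3,0] = (2/3 - (-5)) / (0 - (-4)) = 17/12
p[-3,0,1] = (1 - 2/3) / (1 - (-3)) = 1/12
p[0,1,6] = (13/5 - 1) / (6 - 0) = 4/15
p[-4,-3,0,1] = (1/12 - 17/12) / (1 - (-4)) = -4/15
p[-3,0,1,6] = (4/15 - 1/12) / (6 - (-3)) = 11/540
p[-4,-3,0,1,6] = (11/540 - (-4/15)) / (6 - (-4)) = 31/1080
p(-5) = -3 + (-5)·(-1) + (17/12)·(-1)·(-2) + (-4/15)·(-1)·(-2)·(-5) + (31/1080)·(-1)·(-2)·(-5)·(-6) = 83/9

83/9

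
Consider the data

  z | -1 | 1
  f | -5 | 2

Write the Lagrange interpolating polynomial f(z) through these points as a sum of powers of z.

f(z) = (7/2)z - 3/2

L_0(z) = (z - 1) / [-2] = -(1/2)z + 1/2
L_1(z) = (z + 1) / [2] = (1/2)z + 1/2
f(z) = (-5)·L_0 + 2·L_1
  (-5)·L_0(z) = (5/2)z - 5/2
  2·L_1(z) = z + 1
Adding term by term: (7/2)z - 3/2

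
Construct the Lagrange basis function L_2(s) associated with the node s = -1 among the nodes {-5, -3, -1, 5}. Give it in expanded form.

L_2(s) = (s + 5)(s + 3)(s - 5) / [(4)·(2)·(-6)]
       = (s^3 + 3s^2 - 25s - 75) / (-48)

L_2(s) = -(1/48)s^3 - (1/16)s^2 + (25/48)s + 25/16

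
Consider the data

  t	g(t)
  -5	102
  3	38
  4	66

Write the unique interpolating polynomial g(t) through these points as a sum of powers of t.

Build the Lagrange basis polynomials:
L_0(t) = (t - 3)(t - 4) / [72] = (1/72)t^2 - (7/72)t + 1/6
L_1(t) = (t + 5)(t - 4) / [-8] = -(1/8)t^2 - (1/8)t + 5/2
L_2(t) = (t + 5)(t - 3) / [9] = (1/9)t^2 + (2/9)t - 5/3
g(t) = 102·L_0 + 38·L_1 + 66·L_2
  102·L_0(t) = (17/12)t^2 - (119/12)t + 17
  38·L_1(t) = -(19/4)t^2 - (19/4)t + 95
  66·L_2(t) = (22/3)t^2 + (44/3)t - 110
Adding term by term: 4t^2 + 2

g(t) = 4t^2 + 2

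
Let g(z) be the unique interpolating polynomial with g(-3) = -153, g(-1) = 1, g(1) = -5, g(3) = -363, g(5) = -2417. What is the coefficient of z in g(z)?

1

Build the Lagrange basis polynomials:
L_0(z) = (z + 1)(z - 1)(z - 3)(z - 5) / [384] = (1/384)z^4 - (1/48)z^3 + (7/192)z^2 + (1/48)z - 5/128
L_1(z) = (z + 3)(z - 1)(z - 3)(z - 5) / [-96] = -(1/96)z^4 + (1/16)z^3 + (1/24)z^2 - (9/16)z + 15/32
L_2(z) = (z + 3)(z + 1)(z - 3)(z - 5) / [64] = (1/64)z^4 - (1/16)z^3 - (7/32)z^2 + (9/16)z + 45/64
L_3(z) = (z + 3)(z + 1)(z - 1)(z - 5) / [-96] = -(1/96)z^4 + (1/48)z^3 + (1/6)z^2 - (1/48)z - 5/32
L_4(z) = (z + 3)(z + 1)(z - 1)(z - 3) / [384] = (1/384)z^4 - (5/192)z^2 + 3/128
g(z) = (-153)·L_0 + 1·L_1 + (-5)·L_2 + (-363)·L_3 + (-2417)·L_4
Only the coefficient of z is needed; take it from each L_i and combine:
(-153)·(1/48) + 1·(-9/16) + (-5)·(9/16) + (-363)·(-1/48) + (-2417)·(0) = 1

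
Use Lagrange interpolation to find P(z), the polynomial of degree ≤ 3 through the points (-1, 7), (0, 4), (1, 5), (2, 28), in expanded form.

P(z) = 3z^3 + 2z^2 - 4z + 4

Build the Lagrange basis polynomials:
L_0(z) = z(z - 1)(z - 2) / [-6] = -(1/6)z^3 + (1/2)z^2 - (1/3)z
L_1(z) = (z + 1)(z - 1)(z - 2) / [2] = (1/2)z^3 - z^2 - (1/2)z + 1
L_2(z) = (z + 1)z(z - 2) / [-2] = -(1/2)z^3 + (1/2)z^2 + z
L_3(z) = (z + 1)z(z - 1) / [6] = (1/6)z^3 - (1/6)z
P(z) = 7·L_0 + 4·L_1 + 5·L_2 + 28·L_3
  7·L_0(z) = -(7/6)z^3 + (7/2)z^2 - (7/3)z
  4·L_1(z) = 2z^3 - 4z^2 - 2z + 4
  5·L_2(z) = -(5/2)z^3 + (5/2)z^2 + 5z
  28·L_3(z) = (14/3)z^3 - (14/3)z
Adding term by term: 3z^3 + 2z^2 - 4z + 4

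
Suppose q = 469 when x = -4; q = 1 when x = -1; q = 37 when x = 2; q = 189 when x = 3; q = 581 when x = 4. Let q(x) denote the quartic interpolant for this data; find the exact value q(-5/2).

283/4

Using Newton's divided-difference form:
q[-4,-1] = (1 - 469) / (-1 - (-4)) = -156
q[-1,2] = (37 - 1) / (2 - (-1)) = 12
q[2,3] = (189 - 37) / (3 - 2) = 152
q[3,4] = (581 - 189) / (4 - 3) = 392
q[-4,-1,2] = (12 - (-156)) / (2 - (-4)) = 28
q[-1,2,3] = (152 - 12) / (3 - (-1)) = 35
q[2,3,4] = (392 - 152) / (4 - 2) = 120
q[-4,-1,2,3] = (35 - 28) / (3 - (-4)) = 1
q[-1,2,3,4] = (120 - 35) / (4 - (-1)) = 17
q[-4,-1,2,3,4] = (17 - 1) / (4 - (-4)) = 2
q(-5/2) = 469 + (-156)·(3/2) + 28·(3/2)·(-3/2) + 1·(3/2)·(-3/2)·(-9/2) + 2·(3/2)·(-3/2)·(-9/2)·(-11/2) = 283/4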